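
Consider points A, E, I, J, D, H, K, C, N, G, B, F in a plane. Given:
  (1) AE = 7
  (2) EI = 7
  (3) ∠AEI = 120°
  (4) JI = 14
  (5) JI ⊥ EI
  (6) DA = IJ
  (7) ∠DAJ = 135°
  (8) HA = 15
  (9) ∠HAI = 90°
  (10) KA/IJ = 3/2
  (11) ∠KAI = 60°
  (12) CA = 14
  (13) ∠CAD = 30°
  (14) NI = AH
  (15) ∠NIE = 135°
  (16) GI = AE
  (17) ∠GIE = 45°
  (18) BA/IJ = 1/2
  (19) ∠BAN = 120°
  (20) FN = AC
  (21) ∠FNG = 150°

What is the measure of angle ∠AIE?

Step 1: By the law of cosines on triangle IEA: IA² = 7² + 7² − 2·7·7·cos(120°) = 147, so IA = 7·√3.
Step 2: By the inverse law of cosines on triangle AIE: cos(∠AIE) = ((7·√3)² + 7² − 7²) / (2·7·√3·7) = 147/169.74 = 0.866, so ∠AIE = 30°.

Therefore, the measure of angle ∠AIE = 30°.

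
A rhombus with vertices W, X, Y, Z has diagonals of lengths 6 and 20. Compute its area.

Area of a rhombus = (d1 * d2) / 2
Area = (6 * 20) / 2
Area = 120 / 2
Area = 60

60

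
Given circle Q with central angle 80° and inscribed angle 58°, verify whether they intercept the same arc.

By the inscribed angle theorem, the inscribed angle for a central angle of 80° should be 80° / 2 = 40°.
The given inscribed angle is 58°, which does not equal 40°.
Therefore, no, they do not correspond to the same arc.

No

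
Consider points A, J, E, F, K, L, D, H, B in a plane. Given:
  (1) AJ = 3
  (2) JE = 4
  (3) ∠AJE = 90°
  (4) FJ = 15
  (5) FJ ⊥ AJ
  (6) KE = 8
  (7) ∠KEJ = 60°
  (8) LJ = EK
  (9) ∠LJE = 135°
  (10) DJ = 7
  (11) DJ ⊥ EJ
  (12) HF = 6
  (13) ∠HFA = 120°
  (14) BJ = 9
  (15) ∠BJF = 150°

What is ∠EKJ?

Step 1: By the law of cosines on triangle KEJ: KJ² = 8² + 4² − 2·8·4·cos(60°) = 48, so KJ = 4·√3.
Step 2: By the inverse law of cosines on triangle EKJ: cos(∠EKJ) = (8² + (4·√3)² − 4²) / (2·8·4·√3) = 96/110.85 = 0.866, so ∠EKJ = 30°.

Therefore, the measure of angle ∠EKJ = 30°.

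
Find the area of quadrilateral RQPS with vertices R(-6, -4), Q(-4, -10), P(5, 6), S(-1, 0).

Shoelace: sum of cross terms = 80, Area = (1/2)|80| = 40

40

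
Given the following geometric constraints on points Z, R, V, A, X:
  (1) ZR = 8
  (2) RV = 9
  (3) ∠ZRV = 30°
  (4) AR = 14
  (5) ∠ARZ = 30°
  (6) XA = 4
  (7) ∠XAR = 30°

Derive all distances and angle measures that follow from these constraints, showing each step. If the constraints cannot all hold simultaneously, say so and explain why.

The constraints are consistent.

Step 1: From ZR = 8, RV = 9, and ∠ZRV = 30°, by the law of cosines:
  ZV² = ZR² + RV² - 2·ZR·RV·cos(30°) = 64 + 81 - 124.7 = 20.29
  ZV ≈ 4.5

Step 2: From ZR = 8, RA = 14, and ∠ZRA = 30°, by the law of cosines:
  ZA² = ZR² + RA² - 2·ZR·RA·cos(30°) = 64 + 196 - 194 = 66.01
  ZA ≈ 8.12

Step 3: From RA = 14, AX = 4, and ∠RAX = 30°, by the law of cosines:
  RX² = RA² + AX² - 2·RA·AX·cos(30°) = 196 + 16 - 96.99 = 115
  RX ≈ 10.72

Step 4: From ZA = 8.12, ZR = 8, AR = 14, by the inverse law of cosines:
  cos(∠AZR) = (ZA² + ZR² - AR²) / (2·ZA·ZR)
  ∠AZR = 120.51°

Step 5: From ZR = 8, ZV = 4.5, RV = 9, by the inverse law of cosines:
  cos(∠RZV) = (ZR² + ZV² - RV²) / (2·ZR·ZV)
  ∠RZV = 87.38°

Step 6: From RA = 14, RX = 10.72, AX = 4, by the inverse law of cosines:
  cos(∠ARX) = (RA² + RX² - AX²) / (2·RA·RX)
  ∠ARX = 10.75°

Step 7: From VR = 9, VZ = 4.5, RZ = 8, by the inverse law of cosines:
  cos(∠RVZ) = (VR² + VZ² - RZ²) / (2·VR·VZ)
  ∠RVZ = 62.62°

Step 8: From AR = 14, AZ = 8.12, RZ = 8, by the inverse law of cosines:
  cos(∠RAZ) = (AR² + AZ² - RZ²) / (2·AR·AZ)
  ∠RAZ = 29.49°

Step 9: From XA = 4, XR = 10.72, AR = 14, by the inverse law of cosines:
  cos(∠AXR) = (XA² + XR² - AR²) / (2·XA·XR)
  ∠AXR = 139.25°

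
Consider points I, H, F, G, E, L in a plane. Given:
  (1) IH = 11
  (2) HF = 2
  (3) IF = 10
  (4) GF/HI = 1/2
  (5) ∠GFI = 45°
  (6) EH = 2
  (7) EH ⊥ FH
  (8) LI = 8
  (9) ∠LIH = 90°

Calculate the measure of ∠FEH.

Step 1: By the law of cosines on triangle EHF: EF² = 2² + 2² − 2·2·2·cos(90°) = 8, so EF = 2·√2.
Step 2: By the inverse law of cosines on triangle FEH: cos(∠FEH) = ((2·√2)² + 2² − 2²) / (2·2·√2·2) = 8/11.31 = 0.7071, so ∠FEH = 45°.

Therefore, the measure of angle ∠FEH = 45°.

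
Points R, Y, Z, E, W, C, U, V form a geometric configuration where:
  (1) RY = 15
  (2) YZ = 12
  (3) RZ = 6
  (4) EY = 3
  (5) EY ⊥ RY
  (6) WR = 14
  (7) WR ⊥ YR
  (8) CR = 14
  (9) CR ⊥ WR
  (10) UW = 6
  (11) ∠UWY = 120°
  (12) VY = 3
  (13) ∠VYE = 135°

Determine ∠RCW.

Step 1: By the law of cosines on triangle CRW: CW² = 14² + 14² − 2·14·14·cos(90°) = 392, so CW = 14·√2.
Step 2: By the inverse law of cosines on triangle RCW: cos(∠RCW) = (14² + (14·√2)² − 14²) / (2·14·14·√2) = 392/554.37 = 0.7071, so ∠RCW = 45°.

Therefore, the measure of angle ∠RCW = 45°.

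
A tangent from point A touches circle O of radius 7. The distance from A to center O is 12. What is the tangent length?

tangent = √(d² - r²) = √(12² - 7²) = √(144 - 49) = √95 = sqrt(95)

sqrt(95)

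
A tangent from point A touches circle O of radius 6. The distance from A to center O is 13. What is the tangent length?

tangent = √(d² - r²) = √(13² - 6²) = √(169 - 36) = √133 = sqrt(133)

sqrt(133)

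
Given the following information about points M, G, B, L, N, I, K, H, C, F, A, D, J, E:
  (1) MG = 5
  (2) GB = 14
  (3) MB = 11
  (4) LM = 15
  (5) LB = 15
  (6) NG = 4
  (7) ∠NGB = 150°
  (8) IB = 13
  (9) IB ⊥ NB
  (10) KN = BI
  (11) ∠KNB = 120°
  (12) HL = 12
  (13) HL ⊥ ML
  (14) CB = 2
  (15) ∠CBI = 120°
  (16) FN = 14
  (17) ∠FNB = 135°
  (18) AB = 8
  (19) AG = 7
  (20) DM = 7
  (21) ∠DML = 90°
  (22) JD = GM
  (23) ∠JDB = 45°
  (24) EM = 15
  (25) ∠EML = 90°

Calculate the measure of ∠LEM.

Step 1: By the law of cosines on triangle EML: EL² = 15² + 15² − 2·15·15·cos(90°) = 450, so EL = 15·√2.
Step 2: By the inverse law of cosines on triangle LEM: cos(∠LEM) = ((15·√2)² + 15² − 15²) / (2·15·√2·15) = 450/636.4 = 0.7071, so ∠LEM = 45°.

Therefore, the measure of angle ∠LEM = 45°.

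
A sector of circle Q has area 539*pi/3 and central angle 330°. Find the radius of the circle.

Sector area A = πr² × θ/360, so r² = 360A / (πθ).
r² = 360 × 539*pi/3 / (π × 330)
r² = 196
r = 14

14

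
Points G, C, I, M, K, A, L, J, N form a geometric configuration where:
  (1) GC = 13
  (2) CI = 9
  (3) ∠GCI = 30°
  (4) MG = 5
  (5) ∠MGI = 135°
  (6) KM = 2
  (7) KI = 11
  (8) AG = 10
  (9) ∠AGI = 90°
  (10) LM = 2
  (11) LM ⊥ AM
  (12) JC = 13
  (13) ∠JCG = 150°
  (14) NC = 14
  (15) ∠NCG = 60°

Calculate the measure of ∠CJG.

Step 1: By the law of cosines on triangle JCG: JG² = 13² + 13² − 2·13·13·cos(150°) = 630.72, so JG ≈ 25.11.
Step 2: By the inverse law of cosines on triangle CJG: cos(∠CJG) = (13² + 25.11² − 13²) / (2·13·25.11) = 630.72/652.97 = 0.9659, so ∠CJG = 15°.

Therefore, the measure of angle ∠CJG = 15°.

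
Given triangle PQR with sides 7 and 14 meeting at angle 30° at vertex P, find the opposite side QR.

Law of cosines: QR^2 = 7^2 + 14^2 - 2(7)(14)cos(30°) = 245 - 98*sqrt(3), so QR = 7*sqrt(5 - 2*sqrt(3)).

7*sqrt(5 - 2*sqrt(3))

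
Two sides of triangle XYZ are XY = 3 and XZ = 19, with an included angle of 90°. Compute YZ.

Since angle X = 90°, this is a right triangle and the law of cosines reduces to the Pythagorean theorem.
YZ^2 = 3^2 + 19^2 = 370
YZ = sqrt(370)

sqrt(370)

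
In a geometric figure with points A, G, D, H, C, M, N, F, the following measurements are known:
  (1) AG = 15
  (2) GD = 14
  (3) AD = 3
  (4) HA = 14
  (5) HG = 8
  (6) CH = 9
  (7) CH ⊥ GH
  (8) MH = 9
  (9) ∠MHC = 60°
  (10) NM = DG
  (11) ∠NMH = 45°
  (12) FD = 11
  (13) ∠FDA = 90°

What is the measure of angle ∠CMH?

Step 1: By the law of cosines on triangle MHC: MC² = 9² + 9² − 2·9·9·cos(60°) = 81, so MC = 9.
Step 2: By the inverse law of cosines on triangle CMH: cos(∠CMH) = (9² + 9² − 9²) / (2·9·9) = 81/162 = 0.5, so ∠CMH = 60°.

Therefore, the measure of angle ∠CMH = 60°.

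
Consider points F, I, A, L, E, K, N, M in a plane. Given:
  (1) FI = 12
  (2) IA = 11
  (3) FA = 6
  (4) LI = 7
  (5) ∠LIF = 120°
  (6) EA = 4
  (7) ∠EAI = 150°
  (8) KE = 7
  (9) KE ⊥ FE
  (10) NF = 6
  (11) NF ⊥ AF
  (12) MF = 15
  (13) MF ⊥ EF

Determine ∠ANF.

Step 1: By the law of cosines on triangle NFA: NA² = 6² + 6² − 2·6·6·cos(90°) = 72, so NA = 6·√2.
Step 2: By the inverse law of cosines on triangle ANF: cos(∠ANF) = ((6·√2)² + 6² − 6²) / (2·6·√2·6) = 72/101.82 = 0.7071, so ∠ANF = 45°.

Therefore, the measure of angle ∠ANF = 45°.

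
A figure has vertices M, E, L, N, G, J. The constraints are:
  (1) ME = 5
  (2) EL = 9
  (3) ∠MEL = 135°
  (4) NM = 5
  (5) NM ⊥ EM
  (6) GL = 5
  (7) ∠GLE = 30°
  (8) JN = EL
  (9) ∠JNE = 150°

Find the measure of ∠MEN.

Step 1: By the law of cosines on triangle EMN: EN² = 5² + 5² − 2·5·5·cos(90°) = 50, so EN = 5·√2.
Step 2: By the inverse law of cosines on triangle MEN: cos(∠MEN) = (5² + (5·√2)² − 5²) / (2·5·5·√2) = 50/70.71 = 0.7071, so ∠MEN = 45°.

Therefore, the measure of angle ∠MEN = 45°.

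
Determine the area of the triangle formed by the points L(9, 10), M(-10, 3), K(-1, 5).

The Shoelace formula computes the area from vertex coordinates by summing cross products.
For vertices (9,10), (-10,3), (-1,5):
Signed sum = 9*3 - -10*10 + -10*5 - -1*3 + -1*10 - 9*5
= 127 + -47 + -55 = 25
Area = (1/2)|25| = 25/2.

25/2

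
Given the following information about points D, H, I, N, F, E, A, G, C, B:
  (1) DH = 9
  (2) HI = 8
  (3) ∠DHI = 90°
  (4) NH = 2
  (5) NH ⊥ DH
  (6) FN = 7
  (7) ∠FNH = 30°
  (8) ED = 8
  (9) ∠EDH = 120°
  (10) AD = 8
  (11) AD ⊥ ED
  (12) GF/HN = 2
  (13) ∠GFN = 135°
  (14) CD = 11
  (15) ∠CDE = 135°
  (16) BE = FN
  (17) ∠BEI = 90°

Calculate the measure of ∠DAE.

Step 1: By the law of cosines on triangle ADE: AE² = 8² + 8² − 2·8·8·cos(90°) = 128, so AE = 8·√2.
Step 2: By the inverse law of cosines on triangle DAE: cos(∠DAE) = (8² + (8·√2)² − 8²) / (2·8·8·√2) = 128/181.02 = 0.7071, so ∠DAE = 45°.

Therefore, the measure of angle ∠DAE = 45°.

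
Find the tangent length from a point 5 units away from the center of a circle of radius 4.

tangent = √(d² - r²) = √(5² - 4²) = √(25 - 16) = √9 = 3

3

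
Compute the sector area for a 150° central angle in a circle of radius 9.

Sector area = πr² × θ/360
= π × 9² × 5/12
= π × 81 × 5/12
= 135*pi/4

135*pi/4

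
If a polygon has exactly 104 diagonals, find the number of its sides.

Using d = n(n - 3)/2, we solve 104 = n(n - 3)/2.
So n(n - 3) = 208.
Testing n = 16: 16 * 13 = 208 = 208. Correct.
The polygon has 16 sides.

16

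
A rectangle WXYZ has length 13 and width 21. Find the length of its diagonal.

Using the Pythagorean theorem:
d² = 13² + 21² = 169 + 441 = 610
d = sqrt(610)

sqrt(610)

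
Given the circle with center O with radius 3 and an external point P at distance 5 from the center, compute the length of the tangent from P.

Let T be the point of tangency. Then OT ⊥ PT (radius ⊥ tangent).
In right triangle OTP: OP² = OT² + PT²
5² = 3² + PT²
PT² = 16, PT = 4

4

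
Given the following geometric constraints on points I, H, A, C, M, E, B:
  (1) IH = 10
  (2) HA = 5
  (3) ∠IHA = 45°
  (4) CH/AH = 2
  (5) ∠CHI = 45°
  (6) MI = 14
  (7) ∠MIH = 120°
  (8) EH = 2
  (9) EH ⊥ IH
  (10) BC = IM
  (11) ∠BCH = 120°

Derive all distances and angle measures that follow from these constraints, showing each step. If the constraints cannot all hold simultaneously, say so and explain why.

The constraints are consistent.

From the given relations:
  CH = 2·AH = 2·5 = 10
  BC = IM = 14

Step 1: From IH = 10, HA = 5, and ∠IHA = 45°, by the law of cosines:
  IA² = IH² + HA² - 2·IH·HA·cos(45°) = 100 + 25 - 70.71 = 54.29
  IA ≈ 7.37

Step 2: From IH = 10, HC = 10, and ∠IHC = 45°, by the law of cosines:
  IC² = IH² + HC² - 2·IH·HC·cos(45°) = 100 + 100 - 141.4 = 58.58
  IC ≈ 7.65

Step 3: From IH = 10, HE = 2, and ∠IHE = 90°, by the law of cosines:
  IE² = IH² + HE² - 2·IH·HE·cos(90°) = 100 + 4 - 0 = 104
  IE = 2·√26

Step 4: From HI = 10, IM = 14, and ∠HIM = 120°, by the law of cosines:
  HM² = HI² + IM² - 2·HI·IM·cos(120°) = 100 + 196 + 140 = 436
  HM = 2·√109

Step 5: From HC = 10, CB = 14, and ∠HCB = 120°, by the law of cosines:
  HB² = HC² + CB² - 2·HC·CB·cos(120°) = 100 + 196 + 140 = 436
  HB = 2·√109

Step 6: From IA = 7.37, IH = 10, AH = 5, by the inverse law of cosines:
  cos(∠AIH) = (IA² + IH² - AH²) / (2·IA·IH)
  ∠AIH = 28.68°

Step 7: From IC = 7.65, IH = 10, CH = 10, by the inverse law of cosines:
  cos(∠CIH) = (IC² + IH² - CH²) / (2·IC·IH)
  ∠CIH = 67.5°

Step 8: From IE = 2·√26, IH = 10, EH = 2, by the inverse law of cosines:
  cos(∠EIH) = (IE² + IH² - EH²) / (2·IE·IH)
  ∠EIH = 11.31°

Step 9: From HB = 2·√109, HC = 10, BC = 14, by the inverse law of cosines:
  cos(∠BHC) = (HB² + HC² - BC²) / (2·HB·HC)
  ∠BHC = 35.5°

Step 10: From HI = 10, HM = 2·√109, IM = 14, by the inverse law of cosines:
  cos(∠IHM) = (HI² + HM² - IM²) / (2·HI·HM)
  ∠IHM = 35.5°

Step 11: From AH = 5, AI = 7.37, HI = 10, by the inverse law of cosines:
  cos(∠HAI) = (AH² + AI² - HI²) / (2·AH·AI)
  ∠HAI = 106.32°

Step 12: From CH = 10, CI = 7.65, HI = 10, by the inverse law of cosines:
  cos(∠HCI) = (CH² + CI² - HI²) / (2·CH·CI)
  ∠HCI = 67.5°

Step 13: From MH = 2·√109, MI = 14, HI = 10, by the inverse law of cosines:
  cos(∠HMI) = (MH² + MI² - HI²) / (2·MH·MI)
  ∠HMI = 24.5°

Step 14: From EH = 2, EI = 2·√26, HI = 10, by the inverse law of cosines:
  cos(∠HEI) = (EH² + EI² - HI²) / (2·EH·EI)
  ∠HEI = 78.69°

Step 15: From BC = 14, BH = 2·√109, CH = 10, by the inverse law of cosines:
  cos(∠CBH) = (BC² + BH² - CH²) / (2·BC·BH)
  ∠CBH = 24.5°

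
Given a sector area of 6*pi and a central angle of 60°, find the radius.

r² = 360 × 6*pi / (π × 60) = 36, so r = 6.

6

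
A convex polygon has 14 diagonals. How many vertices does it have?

Using d = n(n - 3)/2, we solve 14 = n(n - 3)/2.
So n(n - 3) = 28.
Testing n = 7: 7 * 4 = 28 = 28. Correct.
The polygon has 7 sides.

7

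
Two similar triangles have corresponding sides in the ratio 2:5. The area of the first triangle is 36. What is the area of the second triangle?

For similar figures, the area ratio equals the square of the side ratio.
Side ratio (the first triangle to the second triangle) = 2:5, so area ratio = 2^2:5^2 = 4:25.
If the area of the first triangle is 36, then the area of the second triangle = 36 * (25/4) = 225.

225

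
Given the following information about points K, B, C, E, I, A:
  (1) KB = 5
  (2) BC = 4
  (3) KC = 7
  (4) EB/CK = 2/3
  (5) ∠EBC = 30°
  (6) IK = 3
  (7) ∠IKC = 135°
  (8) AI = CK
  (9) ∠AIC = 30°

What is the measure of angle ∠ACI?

From the given relations: AI = CK = 7.
Step 1: By the law of cosines on triangle CKI: CI² = 7² + 3² − 2·7·3·cos(135°) = 87.7, so CI ≈ 9.36.
Step 2: By the law of cosines on triangle CIA: CA² = 9.36² + 7² − 2·9.36·7·cos(30°) = 23.16, so CA ≈ 4.81.
Step 3: By the inverse law of cosines on triangle ACI: cos(∠ACI) = (4.81² + 9.36² − 7²) / (2·4.81·9.36) = 61.86/90.13 = 0.6863, so ∠ACI = 46.66°.

Therefore, the measure of angle ∠ACI = 46.66°.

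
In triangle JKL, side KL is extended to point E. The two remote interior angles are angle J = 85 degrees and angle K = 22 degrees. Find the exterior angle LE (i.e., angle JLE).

The interior angle at L is 180 - 85 - 22 = 73 degrees.
The exterior angle and interior angle at L are supplementary:
Exterior angle = 180 - 73 = 107 degrees.

107 degrees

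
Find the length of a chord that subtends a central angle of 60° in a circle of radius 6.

Chord length = 2r sin(θ/2)
= 2 × 6 × sin(60°/2)
= 2 × 6 × sin(30°)
= 6

6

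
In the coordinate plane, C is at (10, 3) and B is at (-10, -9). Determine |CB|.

The horizontal distance is |-10 - 10| = 20 and the vertical distance is |-9 - 3| = 12.
By the Pythagorean theorem, d = sqrt(20^2 + 12^2) = sqrt(544) = 4*sqrt(34).

4*sqrt(34)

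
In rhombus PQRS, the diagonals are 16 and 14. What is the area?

Area of a rhombus = (d1 * d2) / 2
Area = (16 * 14) / 2
Area = 224 / 2
Area = 112

112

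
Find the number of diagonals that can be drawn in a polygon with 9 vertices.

Total line segments between 9 vertices = C(9,2) = 36.
Subtract the 9 sides: 36 - 9 = 27 diagonals.

27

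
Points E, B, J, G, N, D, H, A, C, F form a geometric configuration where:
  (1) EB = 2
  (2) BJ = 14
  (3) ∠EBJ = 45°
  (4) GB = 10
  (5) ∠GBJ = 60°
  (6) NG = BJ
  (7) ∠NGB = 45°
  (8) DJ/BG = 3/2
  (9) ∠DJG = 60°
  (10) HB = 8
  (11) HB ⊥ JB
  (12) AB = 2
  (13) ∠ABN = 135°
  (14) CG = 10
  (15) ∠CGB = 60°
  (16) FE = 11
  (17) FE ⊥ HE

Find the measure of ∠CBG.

Step 1: By the law of cosines on triangle BGC: BC² = 10² + 10² − 2·10·10·cos(60°) = 100, so BC = 10.
Step 2: By the inverse law of cosines on triangle CBG: cos(∠CBG) = (10² + 10² − 10²) / (2·10·10) = 100/200 = 0.5, so ∠CBG = 60°.

Therefore, the measure of angle ∠CBG = 60°.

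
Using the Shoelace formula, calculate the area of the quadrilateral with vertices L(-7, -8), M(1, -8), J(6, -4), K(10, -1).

Using the Shoelace formula for a quadrilateral (vertices in order):
Area = (1/2)|sum of (x_i * y_(i+1) - x_(i+1) * y_i)|
Terms: (-7*-8 - 1*-8) = 64, (1*-4 - 6*-8) = 44, (6*-1 - 10*-4) = 34, (10*-8 - -7*-1) = -87
Sum = 55
Area = (1/2)(55) = 55/2

55/2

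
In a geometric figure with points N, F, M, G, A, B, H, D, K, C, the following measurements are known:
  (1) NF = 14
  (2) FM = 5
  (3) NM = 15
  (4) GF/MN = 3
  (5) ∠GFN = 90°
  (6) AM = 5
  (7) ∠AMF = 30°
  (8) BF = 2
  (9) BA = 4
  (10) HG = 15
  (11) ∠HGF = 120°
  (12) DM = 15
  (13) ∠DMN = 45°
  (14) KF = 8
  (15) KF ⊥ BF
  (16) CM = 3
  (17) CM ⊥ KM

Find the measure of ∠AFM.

Step 1: By the law of cosines on triangle FMA: FA² = 5² + 5² − 2·5·5·cos(30°) = 6.7, so FA ≈ 2.59.
Step 2: By the inverse law of cosines on triangle AFM: cos(∠AFM) = (2.59² + 5² − 5²) / (2·2.59·5) = 6.7/25.88 = 0.2588, so ∠AFM = 75°.

Therefore, the measure of angle ∠AFM = 75°.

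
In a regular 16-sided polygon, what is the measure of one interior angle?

Each interior angle of a regular n-gon is (n - 2) * 180 / n.
For n = 16: (16 - 2) * 180 / 16 = 2520/16 = 315/2 degrees.

315/2 degrees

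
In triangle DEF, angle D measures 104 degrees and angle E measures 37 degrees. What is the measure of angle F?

By the triangle angle sum property, the three interior angles of any triangle add up to 180°.
We know angle D = 104° and angle E = 37°, so their sum is 141°.
Therefore angle F = 180° - 141° = 39°.

39 degrees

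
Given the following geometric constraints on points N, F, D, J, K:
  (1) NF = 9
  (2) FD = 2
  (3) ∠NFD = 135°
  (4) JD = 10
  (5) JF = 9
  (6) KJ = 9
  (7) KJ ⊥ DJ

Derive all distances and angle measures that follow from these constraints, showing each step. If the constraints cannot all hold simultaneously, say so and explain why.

The constraints are consistent.

Step 1: From NF = 9, FD = 2, and ∠NFD = 135°, by the law of cosines:
  ND² = NF² + FD² - 2·NF·FD·cos(135°) = 81 + 4 + 25.46 = 110.5
  ND ≈ 10.51

Step 2: From DJ = 10, JK = 9, and ∠DJK = 90°, by the law of cosines:
  DK² = DJ² + JK² - 2·DJ·JK·cos(90°) = 100 + 81 - 0 = 181
  DK = √181

Step 3: From FD = 2, FJ = 9, DJ = 10, by the inverse law of cosines:
  cos(∠DFJ) = (FD² + FJ² - DJ²) / (2·FD·FJ)
  ∠DFJ = 114.62°

Step 4: From DF = 2, DJ = 10, FJ = 9, by the inverse law of cosines:
  cos(∠FDJ) = (DF² + DJ² - FJ²) / (2·DF·DJ)
  ∠FDJ = 54.9°

Step 5: From JD = 10, JF = 9, DF = 2, by the inverse law of cosines:
  cos(∠DJF) = (JD² + JF² - DF²) / (2·JD·JF)
  ∠DJF = 10.48°

Step 6: From ND = 10.51, NF = 9, DF = 2, by the inverse law of cosines:
  cos(∠DNF) = (ND² + NF² - DF²) / (2·ND·NF)
  ∠DNF = 7.73°

Step 7: From DF = 2, DN = 10.51, FN = 9, by the inverse law of cosines:
  cos(∠FDN) = (DF² + DN² - FN²) / (2·DF·DN)
  ∠FDN = 37.27°

Step 8: From DJ = 10, DK = √181, JK = 9, by the inverse law of cosines:
  cos(∠JDK) = (DJ² + DK² - JK²) / (2·DJ·DK)
  ∠JDK = 41.99°

Step 9: From KD = √181, KJ = 9, DJ = 10, by the inverse law of cosines:
  cos(∠DKJ) = (KD² + KJ² - DJ²) / (2·KD·KJ)
  ∠DKJ = 48.01°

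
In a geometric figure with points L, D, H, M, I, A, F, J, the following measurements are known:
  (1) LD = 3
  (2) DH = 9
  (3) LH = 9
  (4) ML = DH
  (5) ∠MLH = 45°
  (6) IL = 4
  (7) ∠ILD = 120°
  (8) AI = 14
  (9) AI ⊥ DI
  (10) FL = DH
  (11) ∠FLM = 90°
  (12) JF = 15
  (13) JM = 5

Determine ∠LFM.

From the given relations: FL = DH = 9; ML = DH = 9.
Step 1: By the law of cosines on triangle FLM: FM² = 9² + 9² − 2·9·9·cos(90°) = 162, so FM = 9·√2.
Step 2: By the inverse law of cosines on triangle LFM: cos(∠LFM) = (9² + (9·√2)² − 9²) / (2·9·9·√2) = 162/229.1 = 0.7071, so ∠LFM = 45°.

Therefore, the measure of angle ∠LFM = 45°.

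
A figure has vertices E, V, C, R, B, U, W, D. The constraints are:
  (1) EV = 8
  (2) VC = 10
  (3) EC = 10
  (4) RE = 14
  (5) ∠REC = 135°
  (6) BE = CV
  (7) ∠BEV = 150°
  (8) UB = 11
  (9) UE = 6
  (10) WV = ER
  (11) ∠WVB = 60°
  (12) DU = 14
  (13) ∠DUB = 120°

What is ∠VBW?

From the given relations: BE = CV = 10; WV = ER = 14.
Step 1: By the law of cosines on triangle BEV: BV² = 10² + 8² − 2·10·8·cos(150°) = 302.56, so BV ≈ 17.39.
Step 2: By the law of cosines on triangle BVW: BW² = 17.39² + 14² − 2·17.39·14·cos(60°) = 255.04, so BW ≈ 15.97.
Step 3: By the inverse law of cosines on triangle VBW: cos(∠VBW) = (17.39² + 15.97² − 14²) / (2·17.39·15.97) = 361.61/555.58 = 0.6509, so ∠VBW = 49.39°.

Therefore, the measure of angle ∠VBW = 49.39°.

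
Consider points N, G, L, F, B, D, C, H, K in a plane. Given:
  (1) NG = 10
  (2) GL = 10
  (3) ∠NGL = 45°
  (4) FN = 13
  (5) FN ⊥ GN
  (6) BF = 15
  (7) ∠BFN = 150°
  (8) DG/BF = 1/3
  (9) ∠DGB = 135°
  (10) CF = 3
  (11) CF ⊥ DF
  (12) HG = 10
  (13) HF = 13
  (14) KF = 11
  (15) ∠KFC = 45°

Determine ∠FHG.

Step 1: By the law of cosines on triangle FNG: FG² = 13² + 10² − 2·13·10·cos(90°) = 269, so FG ≈ 16.4.
Step 2: By the inverse law of cosines on triangle FHG: cos(∠FHG) = (13² + 10² − 16.4²) / (2·13·10) = 0/260 = 0, so ∠FHG = 90°.

Therefore, the measure of angle ∠FHG = 90°.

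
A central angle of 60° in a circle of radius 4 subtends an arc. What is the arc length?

Arc length = 2πr × θ/360
= 2π × 4 × 1/6
= 4*pi/3

4*pi/3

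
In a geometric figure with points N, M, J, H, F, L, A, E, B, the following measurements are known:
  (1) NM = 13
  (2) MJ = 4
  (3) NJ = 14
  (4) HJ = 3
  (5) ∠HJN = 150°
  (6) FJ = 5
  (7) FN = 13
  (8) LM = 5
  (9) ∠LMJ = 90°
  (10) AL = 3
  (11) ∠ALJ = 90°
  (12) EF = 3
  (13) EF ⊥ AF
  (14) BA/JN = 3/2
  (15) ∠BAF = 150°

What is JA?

Step 1: By the law of cosines on triangle LMJ: LJ² = 5² + 4² − 2·5·4·cos(90°) = 41, so LJ = √41.
Step 2: By the law of cosines on triangle JLA: JA² = √41² + 3² − 2·√41·3·cos(90°) = 50, so JA = 5·√2.

Therefore, the length of JA = 5·√2.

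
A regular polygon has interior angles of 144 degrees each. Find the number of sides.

Each interior angle of a regular n-gon is (n - 2) * 180 / n.
Setting this equal to 144:
(n - 2) * 180 / n = 144
Each exterior angle = 180 - 144 = 36 degrees.
Since exterior angles sum to 360: n = 360 / 36 = 10.

10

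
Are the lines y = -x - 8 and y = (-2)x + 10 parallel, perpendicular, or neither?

Slope of line 1: m1 = -1
Slope of line 2: m2 = -2
m1 != m2 and m1*m2 = 2 != -1. Neither.

Neither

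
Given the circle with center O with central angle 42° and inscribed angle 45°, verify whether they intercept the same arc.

By the inscribed angle theorem, the inscribed angle for a central angle of 42° should be 42° / 2 = 21°.
The given inscribed angle is 45°, which does not equal 21°.
Therefore, no, they do not correspond to the same arc.

No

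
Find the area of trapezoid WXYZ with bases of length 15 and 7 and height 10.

Area of a trapezoid = (base1 + base2) * height / 2
Area = (15 + 7) * 10 / 2
Area = 22 * 10 / 2
Area = 220 / 2
Area = 110

110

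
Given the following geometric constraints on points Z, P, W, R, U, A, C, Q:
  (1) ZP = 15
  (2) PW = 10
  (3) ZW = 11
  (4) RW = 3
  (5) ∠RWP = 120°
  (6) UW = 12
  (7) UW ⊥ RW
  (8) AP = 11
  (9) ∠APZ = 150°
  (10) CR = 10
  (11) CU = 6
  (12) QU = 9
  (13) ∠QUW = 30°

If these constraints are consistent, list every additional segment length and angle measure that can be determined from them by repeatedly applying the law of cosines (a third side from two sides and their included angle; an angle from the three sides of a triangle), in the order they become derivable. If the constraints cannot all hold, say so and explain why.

The constraints are consistent. Derivable facts, in order:
After 1 step:
- PR = √139
- RU = 3·√17
- WQ ≈ 6.16
- ZA ≈ 25.14
- ∠PWZ = 91.04°
- ∠PZW = 41.8°
- ∠WPZ = 47.16°
After 2 steps:
- ∠AZP = 12.64°
- ∠CRU = 28.7°
- ∠CUR = 53.16°
- ∠PAZ = 17.36°
- ∠PRW = 47.27°
- ∠QWU = 46.94°
- ∠RCU = 98.14°
- ∠RPW = 12.73°
- ∠RUW = 14.04°
- ∠UQW = 103.06°
- ∠URW = 75.96°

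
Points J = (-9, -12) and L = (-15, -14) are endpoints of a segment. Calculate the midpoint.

The midpoint is the average of the coordinates:
x: (-9 + -15)/2 = -12
y: (-12 + -14)/2 = -13
Midpoint = (-12, -13)

(-12, -13)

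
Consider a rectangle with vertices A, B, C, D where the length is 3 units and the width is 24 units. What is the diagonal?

d = sqrt(3^2 + 24^2) = sqrt(585) = 3*sqrt(65)

3*sqrt(65)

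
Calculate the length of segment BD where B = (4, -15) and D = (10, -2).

d = sqrt((6)^2 + (13)^2) = sqrt(205)

sqrt(205)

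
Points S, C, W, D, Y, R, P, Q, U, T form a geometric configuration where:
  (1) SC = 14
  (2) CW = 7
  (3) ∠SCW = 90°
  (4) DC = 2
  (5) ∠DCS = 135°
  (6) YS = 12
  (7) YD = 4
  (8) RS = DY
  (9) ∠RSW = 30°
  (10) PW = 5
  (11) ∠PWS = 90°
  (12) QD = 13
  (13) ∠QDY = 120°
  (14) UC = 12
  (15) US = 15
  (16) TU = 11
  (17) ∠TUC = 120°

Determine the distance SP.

Step 1: By the law of cosines on triangle SCW: SW² = 14² + 7² − 2·14·7·cos(90°) = 245, so SW = 7·√5.
Step 2: By the law of cosines on triangle SWP: SP² = (7·√5)² + 5² − 2·7·√5·5·cos(90°) = 270, so SP = 3·√30.

Therefore, the length of SP = 3·√30.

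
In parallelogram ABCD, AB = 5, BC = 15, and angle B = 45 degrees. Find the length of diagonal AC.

Using the law of cosines:
d^2 = 5^2 + 15^2 - 2(5)(15)cos(45 degrees)
d^2 = 25 + 225 - 150*sqrt(2)/2
d^2 = 250 - 75*sqrt(2)
d = 5*sqrt(10 - 3*sqrt(2))

5*sqrt(10 - 3*sqrt(2))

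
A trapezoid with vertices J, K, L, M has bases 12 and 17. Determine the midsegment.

The midsegment of a trapezoid = (base1 + base2) / 2
midsegment = (12 + 17) / 2
midsegment = 29 / 2
midsegment = 29/2

29/2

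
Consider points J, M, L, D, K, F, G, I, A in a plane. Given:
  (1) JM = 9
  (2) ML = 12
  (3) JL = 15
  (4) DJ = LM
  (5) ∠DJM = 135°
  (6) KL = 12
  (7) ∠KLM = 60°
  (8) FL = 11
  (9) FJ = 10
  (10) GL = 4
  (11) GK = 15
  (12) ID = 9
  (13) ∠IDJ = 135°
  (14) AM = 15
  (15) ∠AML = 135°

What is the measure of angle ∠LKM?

Step 1: By the law of cosines on triangle KLM: KM² = 12² + 12² − 2·12·12·cos(60°) = 144, so KM = 12.
Step 2: By the inverse law of cosines on triangle LKM: cos(∠LKM) = (12² + 12² − 12²) / (2·12·12) = 144/288 = 0.5, so ∠LKM = 60°.

Therefore, the measure of angle ∠LKM = 60°.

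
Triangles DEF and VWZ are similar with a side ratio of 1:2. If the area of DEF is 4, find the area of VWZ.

The ratio of areas of similar triangles = (side ratio)^2.
Side ratio = 1:2, so area ratio = 1:4.
Area of VWZ / Area of DEF = 4/1
Area of VWZ = 4 * 4/1 = 16

16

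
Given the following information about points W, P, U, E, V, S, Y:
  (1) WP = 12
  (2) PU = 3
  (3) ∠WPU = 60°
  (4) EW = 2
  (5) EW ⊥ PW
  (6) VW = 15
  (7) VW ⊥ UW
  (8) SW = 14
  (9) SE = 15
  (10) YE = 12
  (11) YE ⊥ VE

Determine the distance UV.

Step 1: By the law of cosines on triangle UPW: UW² = 3² + 12² − 2·3·12·cos(60°) = 117, so UW = 3·√13.
Step 2: By the law of cosines on triangle UWV: UV² = (3·√13)² + 15² − 2·3·√13·15·cos(90°) = 342, so UV = 3·√38.

Therefore, the length of UV = 3·√38.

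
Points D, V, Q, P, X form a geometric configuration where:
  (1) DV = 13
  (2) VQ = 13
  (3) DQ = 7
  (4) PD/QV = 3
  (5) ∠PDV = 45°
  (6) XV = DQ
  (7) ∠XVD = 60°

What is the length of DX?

From the given relations: XV = DQ = 7.
Step 1: By the law of cosines on triangle DVX: DX² = 13² + 7² − 2·13·7·cos(60°) = 127, so DX = √127.

Therefore, the length of DX = √127.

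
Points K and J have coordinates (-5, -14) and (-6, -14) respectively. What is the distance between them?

d = sqrt((-1)^2 + (0)^2) = sqrt(1) = 1

1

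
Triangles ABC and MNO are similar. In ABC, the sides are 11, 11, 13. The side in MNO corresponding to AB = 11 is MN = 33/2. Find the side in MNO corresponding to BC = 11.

Similar triangles have proportional sides. Setting up the proportion:
MN / AB = NO / BC
33/2 / 11 = NO / 11
NO = 11 * 33/2 / 11 = 33/2.

33/2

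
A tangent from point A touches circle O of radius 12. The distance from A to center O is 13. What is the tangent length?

tangent = √(d² - r²) = √(13² - 12²) = √(169 - 144) = √25 = 5

5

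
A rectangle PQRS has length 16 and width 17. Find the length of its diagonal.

d = sqrt(16^2 + 17^2) = sqrt(545)

sqrt(545)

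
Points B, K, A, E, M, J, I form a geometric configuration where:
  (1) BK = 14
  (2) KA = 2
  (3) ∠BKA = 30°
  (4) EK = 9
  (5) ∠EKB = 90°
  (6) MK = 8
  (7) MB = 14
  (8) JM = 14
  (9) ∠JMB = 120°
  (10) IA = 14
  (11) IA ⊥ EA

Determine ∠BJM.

Step 1: By the law of cosines on triangle JMB: JB² = 14² + 14² − 2·14·14·cos(120°) = 588, so JB = 14·√3.
Step 2: By the inverse law of cosines on triangle BJM: cos(∠BJM) = ((14·√3)² + 14² − 14²) / (2·14·√3·14) = 588/678.96 = 0.866, so ∠BJM = 30°.

Therefore, the measure of angle ∠BJM = 30°.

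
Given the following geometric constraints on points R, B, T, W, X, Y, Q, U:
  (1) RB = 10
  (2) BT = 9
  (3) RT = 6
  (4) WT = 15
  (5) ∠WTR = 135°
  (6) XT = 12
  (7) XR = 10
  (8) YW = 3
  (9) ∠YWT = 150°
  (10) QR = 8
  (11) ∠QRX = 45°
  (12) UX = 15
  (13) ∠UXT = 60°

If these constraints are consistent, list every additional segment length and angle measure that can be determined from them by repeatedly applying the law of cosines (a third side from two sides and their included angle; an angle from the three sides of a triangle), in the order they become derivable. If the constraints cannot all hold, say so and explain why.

The constraints are consistent. Derivable facts, in order:
After 1 step:
- RW ≈ 19.7
- TU = 3·√21
- TY ≈ 17.66
- XQ ≈ 7.13
- ∠BRT = 62.72°
- ∠BTR = 80.94°
- ∠RBT = 36.34°
- ∠RTX = 56.25°
- ∠RXT = 29.93°
- ∠TRX = 93.82°
After 2 steps:
- ∠QXR = 52.48°
- ∠RQX = 82.52°
- ∠RWT = 12.43°
- ∠TRW = 32.57°
- ∠TUX = 49.11°
- ∠TYW = 25.13°
- ∠UTX = 70.89°
- ∠WTY = 4.87°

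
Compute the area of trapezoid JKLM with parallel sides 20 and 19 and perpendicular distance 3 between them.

Area of a trapezoid = (base1 + base2) * height / 2
Area = (20 + 19) * 3 / 2
Area = 39 * 3 / 2
Area = 117 / 2
Area = 117/2

117/2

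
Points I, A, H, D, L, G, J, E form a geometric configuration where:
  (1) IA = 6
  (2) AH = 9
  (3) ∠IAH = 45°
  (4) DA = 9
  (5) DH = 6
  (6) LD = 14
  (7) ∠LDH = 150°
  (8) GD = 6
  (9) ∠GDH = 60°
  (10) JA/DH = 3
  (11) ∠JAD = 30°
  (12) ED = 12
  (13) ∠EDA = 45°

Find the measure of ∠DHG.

Step 1: By the law of cosines on triangle HDG: HG² = 6² + 6² − 2·6·6·cos(60°) = 36, so HG = 6.
Step 2: By the inverse law of cosines on triangle DHG: cos(∠DHG) = (6² + 6² − 6²) / (2·6·6) = 36/72 = 0.5, so ∠DHG = 60°.

Therefore, the measure of angle ∠DHG = 60°.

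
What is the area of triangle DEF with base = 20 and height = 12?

Area = (1/2) * base * height
Area = (1/2) * 20 * 12
Area = 120

120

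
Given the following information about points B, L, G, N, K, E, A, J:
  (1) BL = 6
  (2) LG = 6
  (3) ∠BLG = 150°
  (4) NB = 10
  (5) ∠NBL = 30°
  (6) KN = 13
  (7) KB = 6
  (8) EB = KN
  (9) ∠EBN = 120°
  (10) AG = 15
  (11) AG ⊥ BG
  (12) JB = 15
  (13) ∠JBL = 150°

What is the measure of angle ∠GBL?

Step 1: By the law of cosines on triangle BLG: BG² = 6² + 6² − 2·6·6·cos(150°) = 134.35, so BG ≈ 11.59.
Step 2: By the inverse law of cosines on triangle GBL: cos(∠GBL) = (11.59² + 6² − 6²) / (2·11.59·6) = 134.35/139.09 = 0.9659, so ∠GBL = 15°.

Therefore, the measure of angle ∠GBL = 15°.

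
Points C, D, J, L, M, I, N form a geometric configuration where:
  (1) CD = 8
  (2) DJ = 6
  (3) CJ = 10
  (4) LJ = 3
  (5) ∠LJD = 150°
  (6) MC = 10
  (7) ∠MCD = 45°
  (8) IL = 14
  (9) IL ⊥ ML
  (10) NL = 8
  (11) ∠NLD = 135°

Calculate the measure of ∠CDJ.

Step 1: By the inverse law of cosines on triangle CDJ: cos(∠CDJ) = (8² + 6² − 10²) / (2·8·6) = 0/96 = 0, so ∠CDJ = 90°.

Therefore, the measure of angle ∠CDJ = 90°.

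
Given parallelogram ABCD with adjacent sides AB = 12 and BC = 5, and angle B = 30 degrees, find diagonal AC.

Law of cosines: d^2 = 12^2 + 5^2 - 2(12)(5)cos(30°) = 169 - 60*sqrt(3), so d = sqrt(169 - 60*sqrt(3)).

sqrt(169 - 60*sqrt(3))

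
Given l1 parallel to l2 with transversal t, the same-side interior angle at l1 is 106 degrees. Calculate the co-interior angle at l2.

Co-interior angles sum to 180: 180 - 106 = 74 degrees.

74 degrees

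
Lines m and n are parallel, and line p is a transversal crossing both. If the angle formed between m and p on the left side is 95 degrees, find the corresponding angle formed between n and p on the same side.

Corresponding angles are equal: 95 degrees.

95 degrees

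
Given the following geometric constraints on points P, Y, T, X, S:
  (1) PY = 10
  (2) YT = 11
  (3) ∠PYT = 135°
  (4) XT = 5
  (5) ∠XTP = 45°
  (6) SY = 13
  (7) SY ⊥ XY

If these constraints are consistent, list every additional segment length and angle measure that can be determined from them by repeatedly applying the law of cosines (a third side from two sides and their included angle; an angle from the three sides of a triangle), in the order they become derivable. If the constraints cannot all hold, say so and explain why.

The constraints are consistent. Derivable facts, in order:
After 1 step:
- PT ≈ 19.41
After 2 steps:
- PX ≈ 16.26
- ∠PTY = 21.37°
- ∠TPY = 23.63°
After 3 steps:
- ∠PXT = 122.44°
- ∠TPX = 12.56°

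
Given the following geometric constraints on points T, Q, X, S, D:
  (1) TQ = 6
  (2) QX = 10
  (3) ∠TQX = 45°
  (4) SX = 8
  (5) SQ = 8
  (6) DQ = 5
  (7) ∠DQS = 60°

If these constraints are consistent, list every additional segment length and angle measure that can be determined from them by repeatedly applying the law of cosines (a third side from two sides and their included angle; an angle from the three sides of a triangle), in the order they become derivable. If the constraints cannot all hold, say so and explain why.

The constraints are consistent. Derivable facts, in order:
After 1 step:
- SD = 7
- TX ≈ 7.15
- ∠QSX = 77.36°
- ∠QXS = 51.32°
- ∠SQX = 51.32°
After 2 steps:
- ∠DSQ = 38.21°
- ∠QDS = 81.79°
- ∠QTX = 98.61°
- ∠QXT = 36.39°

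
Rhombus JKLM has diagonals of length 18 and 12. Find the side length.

The diagonals of a rhombus bisect each other at right angles.
Half-diagonals: 18/2 = 9 and 12/2 = 6
side = sqrt(9^2 + 6^2)
side = sqrt(81 + 36)
side = sqrt(117) = 3*sqrt(13)

3*sqrt(13)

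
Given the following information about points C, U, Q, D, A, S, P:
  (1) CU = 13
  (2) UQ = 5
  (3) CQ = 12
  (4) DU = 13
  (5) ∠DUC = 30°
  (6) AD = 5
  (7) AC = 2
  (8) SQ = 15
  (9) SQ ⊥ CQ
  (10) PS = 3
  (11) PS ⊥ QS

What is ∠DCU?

Step 1: By the law of cosines on triangle CUD: CD² = 13² + 13² − 2·13·13·cos(30°) = 45.28, so CD ≈ 6.73.
Step 2: By the inverse law of cosines on triangle DCU: cos(∠DCU) = (6.73² + 13² − 13²) / (2·6.73·13) = 45.28/174.96 = 0.2588, so ∠DCU = 75°.

Therefore, the measure of angle ∠DCU = 75°.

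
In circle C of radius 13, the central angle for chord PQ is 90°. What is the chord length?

Chord = 2(13) sin(45°) = 13*sqrt(2)

13*sqrt(2)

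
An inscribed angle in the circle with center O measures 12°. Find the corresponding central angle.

The inscribed angle theorem states that a central angle is always twice any inscribed angle that subtends the same arc.
Since the inscribed angle is 12°, the central angle = 2 × 12° = 24°.

24°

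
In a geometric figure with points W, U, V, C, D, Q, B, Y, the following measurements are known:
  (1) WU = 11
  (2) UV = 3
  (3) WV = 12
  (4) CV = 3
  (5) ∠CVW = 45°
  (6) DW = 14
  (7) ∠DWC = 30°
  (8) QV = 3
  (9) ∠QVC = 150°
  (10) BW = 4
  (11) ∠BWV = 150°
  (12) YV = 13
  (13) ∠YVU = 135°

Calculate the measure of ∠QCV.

Step 1: By the law of cosines on triangle CVQ: CQ² = 3² + 3² − 2·3·3·cos(150°) = 33.59, so CQ ≈ 5.8.
Step 2: By the inverse law of cosines on triangle QCV: cos(∠QCV) = (5.8² + 3² − 3²) / (2·5.8·3) = 33.59/34.77 = 0.9659, so ∠QCV = 15°.

Therefore, the measure of angle ∠QCV = 15°.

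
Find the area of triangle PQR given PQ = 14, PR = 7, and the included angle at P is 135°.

Area = (1/2) * PQ * PR * sin(P)
Area = (1/2) * 14 * 7 * sin(135°)
Area = (1/2) * 14 * 7 * sqrt(2)/2
Area = 49*sqrt(2)/2

49*sqrt(2)/2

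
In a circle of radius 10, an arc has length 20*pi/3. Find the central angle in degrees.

θ = 360 × 20*pi/3 / (2π × 10) = 120° (rearranging arc length formula).

120°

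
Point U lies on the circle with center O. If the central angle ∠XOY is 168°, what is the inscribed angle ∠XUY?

By the inscribed angle theorem, the inscribed angle is half the central angle.
Inscribed angle = 168° / 2 = 84°

84°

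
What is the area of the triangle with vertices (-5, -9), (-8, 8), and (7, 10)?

The Shoelace formula computes the area from vertex coordinates by summing cross products.
For vertices (-5,-9), (-8,8), (7,10):
Signed sum = -5*8 - -8*-9 + -8*10 - 7*8 + 7*-9 - -5*10
= -112 + -136 + -13 = -261
Area = (1/2)|-261| = 261/2.

261/2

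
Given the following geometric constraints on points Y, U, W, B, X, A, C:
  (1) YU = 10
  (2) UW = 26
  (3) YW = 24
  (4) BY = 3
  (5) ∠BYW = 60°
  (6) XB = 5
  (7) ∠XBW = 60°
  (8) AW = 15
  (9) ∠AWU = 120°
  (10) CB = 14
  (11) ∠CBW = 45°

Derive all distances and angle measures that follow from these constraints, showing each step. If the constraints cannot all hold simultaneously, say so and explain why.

The constraints are consistent.

Step 1: From UW = 26, WA = 15, and ∠UWA = 120°, by the law of cosines:
  UA² = UW² + WA² - 2·UW·WA·cos(120°) = 676 + 225 + 390 = 1291
  UA ≈ 35.93

Step 2: From WY = 24, YB = 3, and ∠WYB = 60°, by the law of cosines:
  WB² = WY² + YB² - 2·WY·YB·cos(60°) = 576 + 9 - 72 = 513
  WB = 3·√57

Step 3: From YU = 10, YW = 24, UW = 26, by the inverse law of cosines:
  cos(∠UYW) = (YU² + YW² - UW²) / (2·YU·YW)
  ∠UYW = 90°

Step 4: From UW = 26, UY = 10, WY = 24, by the inverse law of cosines:
  cos(∠WUY) = (UW² + UY² - WY²) / (2·UW·UY)
  ∠WUY = 67.38°

Step 5: From WU = 26, WY = 24, UY = 10, by the inverse law of cosines:
  cos(∠UWY) = (WU² + WY² - UY²) / (2·WU·WY)
  ∠UWY = 22.62°

Step 6: From WB = 3·√57, BX = 5, and ∠WBX = 60°, by the law of cosines:
  WX² = WB² + BX² - 2·WB·BX·cos(60°) = 513 + 25 - 113.2 = 424.8
  WX ≈ 20.61

Step 7: From WB = 3·√57, BC = 14, and ∠WBC = 45°, by the law of cosines:
  WC² = WB² + BC² - 2·WB·BC·cos(45°) = 513 + 196 - 448.4 = 260.6
  WC ≈ 16.14

Step 8: From UA = 35.93, UW = 26, AW = 15, by the inverse law of cosines:
  cos(∠AUW) = (UA² + UW² - AW²) / (2·UA·UW)
  ∠AUW = 21.19°

Step 9: From WB = 3·√57, WY = 24, BY = 3, by the inverse law of cosines:
  cos(∠BWY) = (WB² + WY² - BY²) / (2·WB·WY)
  ∠BWY = 6.59°

Step 10: From BW = 3·√57, BY = 3, WY = 24, by the inverse law of cosines:
  cos(∠WBY) = (BW² + BY² - WY²) / (2·BW·BY)
  ∠WBY = 113.41°

Step 11: From AU = 35.93, AW = 15, UW = 26, by the inverse law of cosines:
  cos(∠UAW) = (AU² + AW² - UW²) / (2·AU·AW)
  ∠UAW = 38.81°

Step 12: From WB = 3·√57, WC = 16.14, BC = 14, by the inverse law of cosines:
  cos(∠BWC) = (WB² + WC² - BC²) / (2·WB·WC)
  ∠BWC = 37.83°

Step 13: From WB = 3·√57, WX = 20.61, BX = 5, by the inverse law of cosines:
  cos(∠BWX) = (WB² + WX² - BX²) / (2·WB·WX)
  ∠BWX = 12.13°

Step 14: From XB = 5, XW = 20.61, BW = 3·√57, by the inverse law of cosines:
  cos(∠BXW) = (XB² + XW² - BW²) / (2·XB·XW)
  ∠BXW = 107.87°

Step 15: From CB = 14, CW = 16.14, BW = 3·√57, by the inverse law of cosines:
  cos(∠BCW) = (CB² + CW² - BW²) / (2·CB·CW)
  ∠BCW = 97.17°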